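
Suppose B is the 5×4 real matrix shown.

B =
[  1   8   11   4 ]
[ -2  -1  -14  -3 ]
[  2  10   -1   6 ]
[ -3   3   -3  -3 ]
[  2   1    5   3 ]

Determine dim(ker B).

1

Row reduce to echelon form.
R2 ← R2 + (2)·R1: [0, 15, 8, 5]
R3 ← R3 − (2)·R1: [0, -6, -23, -2]
R4 ← R4 + (3)·R1: [0, 27, 30, 9]
R5 ← R5 − (2)·R1: [0, -15, -17, -5]
R3 ← R3 + (2/5)·R2: [0, 0, -99/5, 0]
R4 ← R4 − (9/5)·R2: [0, 0, 78/5, 0]
R5 ← R5 + R2: [0, 0, -9, 0]
R4 ← R4 + (26/33)·R3: [0, 0, 0, 0]
R5 ← R5 − (5/11)·R3: [0, 0, 0, 0]
3 nonzero rows, so rank(B) = 3.
B has 4 columns; by rank–nullity, nullity = 4 − 3 = 1.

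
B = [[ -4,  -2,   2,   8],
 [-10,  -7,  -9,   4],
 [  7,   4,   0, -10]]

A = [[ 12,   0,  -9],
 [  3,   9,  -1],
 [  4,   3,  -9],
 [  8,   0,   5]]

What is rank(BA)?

2

First compute BA:
[[ 18, -12,  60],
 [-145, -90, 198],
 [ 16,  36, -117]]
Now row reduce the product.
R2 ← R2 + (145/18)·R1: [0, -560/3, 2044/3]
R3 ← R3 − (8/9)·R1: [0, 140/3, -511/3]
R3 ← R3 + (1/4)·R2: [0, 0, 0]
2 nonzero rows, so rank(BA) = 2.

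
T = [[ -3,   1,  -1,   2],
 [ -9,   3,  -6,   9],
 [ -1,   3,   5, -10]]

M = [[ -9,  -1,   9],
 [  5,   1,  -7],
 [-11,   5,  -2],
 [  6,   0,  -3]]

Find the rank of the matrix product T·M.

3

First compute TM:
[[ 55,  -1, -38],
 [216, -18, -117],
 [-91,  29, -10]]
Now row reduce the product.
R2 ← R2 − (216/55)·R1: [0, -774/55, 1773/55]
R3 ← R3 + (91/55)·R1: [0, 1504/55, -4008/55]
R3 ← R3 + (752/387)·R2: [0, 0, -440/43]
3 nonzero rows, so rank(TM) = 3.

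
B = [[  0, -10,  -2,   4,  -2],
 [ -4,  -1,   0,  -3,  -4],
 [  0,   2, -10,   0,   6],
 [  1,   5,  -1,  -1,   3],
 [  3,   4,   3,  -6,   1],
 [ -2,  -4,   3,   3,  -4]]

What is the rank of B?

Row reduce to echelon form.
Swap R1 ↔ R2
R4 ← R4 + (1/4)·R1: [0, 19/4, -1, -7/4, 2]
R5 ← R5 + (3/4)·R1: [0, 13/4, 3, -33/4, -2]
R6 ← R6 − (1/2)·R1: [0, -7/2, 3, 9/2, -2]
R3 ← R3 + (1/5)·R2: [0, 0, -52/5, 4/5, 28/5]
R4 ← R4 + (19/40)·R2: [0, 0, -39/20, 3/20, 21/20]
R5 ← R5 + (13/40)·R2: [0, 0, 47/20, -139/20, -53/20]
R6 ← R6 − (7/20)·R2: [0, 0, 37/10, 31/10, -13/10]
R4 ← R4 − (3/16)·R3: [0, 0, 0, 0, 0]
R5 ← R5 + (47/208)·R3: [0, 0, 0, -88/13, -18/13]
R6 ← R6 + (37/104)·R3: [0, 0, 0, 44/13, 9/13]
Swap R4 ↔ R5
R6 ← R6 + (1/2)·R4: [0, 0, 0, 0, 0]
Echelon form has 4 nonzero rows, so rank(B) = 4.

4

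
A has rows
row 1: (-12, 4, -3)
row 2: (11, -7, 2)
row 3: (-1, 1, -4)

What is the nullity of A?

Row reduce to echelon form.
R2 ← R2 + (11/12)·R1: [0, -10/3, -3/4]
R3 ← R3 − (1/12)·R1: [0, 2/3, -15/4]
R3 ← R3 + (1/5)·R2: [0, 0, -39/10]
3 nonzero rows, so rank(A) = 3.
A has 3 columns; by rank–nullity, nullity = 3 − 3 = 0.

0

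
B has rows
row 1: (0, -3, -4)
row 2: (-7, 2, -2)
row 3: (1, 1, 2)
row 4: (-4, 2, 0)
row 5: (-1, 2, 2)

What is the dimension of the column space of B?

Row reduce to echelon form.
Swap R1 ↔ R2
R3 ← R3 + (1/7)·R1: [0, 9/7, 12/7]
R4 ← R4 − (4/7)·R1: [0, 6/7, 8/7]
R5 ← R5 − (1/7)·R1: [0, 12/7, 16/7]
R3 ← R3 + (3/7)·R2: [0, 0, 0]
R4 ← R4 + (2/7)·R2: [0, 0, 0]
R5 ← R5 + (4/7)·R2: [0, 0, 0]
Echelon form has 2 nonzero rows, so rank(B) = 2.
The column space has dimension equal to the rank: 2.

2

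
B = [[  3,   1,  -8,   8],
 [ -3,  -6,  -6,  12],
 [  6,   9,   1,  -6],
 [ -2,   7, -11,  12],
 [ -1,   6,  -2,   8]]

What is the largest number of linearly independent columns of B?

4

Row reduce to echelon form.
R2 ← R2 + R1: [0, -5, -14, 20]
R3 ← R3 − (2)·R1: [0, 7, 17, -22]
R4 ← R4 + (2/3)·R1: [0, 23/3, -49/3, 52/3]
R5 ← R5 + (1/3)·R1: [0, 19/3, -14/3, 32/3]
R3 ← R3 + (7/5)·R2: [0, 0, -13/5, 6]
R4 ← R4 + (23/15)·R2: [0, 0, -189/5, 48]
R5 ← R5 + (19/15)·R2: [0, 0, -112/5, 36]
R4 ← R4 − (189/13)·R3: [0, 0, 0, -510/13]
R5 ← R5 − (112/13)·R3: [0, 0, 0, -204/13]
R5 ← R5 − (2/5)·R4: [0, 0, 0, 0]
Echelon form has 4 nonzero rows, so rank(B) = 4.
The rank gives the maximum number of linearly independent columns: 4.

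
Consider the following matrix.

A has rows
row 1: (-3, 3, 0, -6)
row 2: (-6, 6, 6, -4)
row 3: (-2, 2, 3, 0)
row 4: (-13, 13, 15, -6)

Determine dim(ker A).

Row reduce to echelon form.
R2 ← R2 − (2)·R1: [0, 0, 6, 8]
R3 ← R3 − (2/3)·R1: [0, 0, 3, 4]
R4 ← R4 − (13/3)·R1: [0, 0, 15, 20]
R3 ← R3 − (1/2)·R2: [0, 0, 0, 0]
R4 ← R4 − (5/2)·R2: [0, 0, 0, 0]
2 nonzero rows, so rank(A) = 2.
A has 4 columns; by rank–nullity, nullity = 4 − 2 = 2.

2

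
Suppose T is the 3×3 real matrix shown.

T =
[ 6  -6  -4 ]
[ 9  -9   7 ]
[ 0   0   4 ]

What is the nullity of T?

1

Row reduce to echelon form.
R2 ← R2 − (3/2)·R1: [0, 0, 13]
R3 ← R3 − (4/13)·R2: [0, 0, 0]
2 nonzero rows, so rank(T) = 2.
T has 3 columns; by rank–nullity, nullity = 3 − 2 = 1.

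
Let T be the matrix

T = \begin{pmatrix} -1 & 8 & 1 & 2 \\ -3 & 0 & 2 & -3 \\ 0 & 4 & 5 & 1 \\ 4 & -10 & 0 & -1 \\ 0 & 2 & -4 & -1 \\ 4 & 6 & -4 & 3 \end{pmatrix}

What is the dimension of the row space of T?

Row reduce to echelon form.
R2 ← R2 − (3)·R1: [0, -24, -1, -9]
R4 ← R4 + (4)·R1: [0, 22, 4, 7]
R6 ← R6 + (4)·R1: [0, 38, 0, 11]
R3 ← R3 + (1/6)·R2: [0, 0, 29/6, -1/2]
R4 ← R4 + (11/12)·R2: [0, 0, 37/12, -5/4]
R5 ← R5 + (1/12)·R2: [0, 0, -49/12, -7/4]
R6 ← R6 + (19/12)·R2: [0, 0, -19/12, -13/4]
R4 ← R4 − (37/58)·R3: [0, 0, 0, -27/29]
R5 ← R5 + (49/58)·R3: [0, 0, 0, -63/29]
R6 ← R6 + (19/58)·R3: [0, 0, 0, -99/29]
R5 ← R5 − (7/3)·R4: [0, 0, 0, 0]
R6 ← R6 − (11/3)·R4: [0, 0, 0, 0]
Echelon form has 4 nonzero rows, so rank(T) = 4.
The row space has dimension equal to the rank: 4.

4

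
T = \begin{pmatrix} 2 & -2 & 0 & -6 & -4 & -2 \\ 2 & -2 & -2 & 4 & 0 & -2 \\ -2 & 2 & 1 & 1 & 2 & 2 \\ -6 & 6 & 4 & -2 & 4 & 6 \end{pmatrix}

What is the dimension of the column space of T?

Row reduce to echelon form.
R2 ← R2 − R1: [0, 0, -2, 10, 4, 0]
R3 ← R3 + R1: [0, 0, 1, -5, -2, 0]
R4 ← R4 + (3)·R1: [0, 0, 4, -20, -8, 0]
R3 ← R3 + (1/2)·R2: [0, 0, 0, 0, 0, 0]
R4 ← R4 + (2)·R2: [0, 0, 0, 0, 0, 0]
Echelon form has 2 nonzero rows, so rank(T) = 2.
The column space has dimension equal to the rank: 2.

2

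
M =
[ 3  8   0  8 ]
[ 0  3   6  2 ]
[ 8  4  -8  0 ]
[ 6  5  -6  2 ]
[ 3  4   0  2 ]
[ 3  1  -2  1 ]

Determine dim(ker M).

Row reduce to echelon form.
R3 ← R3 − (8/3)·R1: [0, -52/3, -8, -64/3]
R4 ← R4 − (2)·R1: [0, -11, -6, -14]
R5 ← R5 − R1: [0, -4, 0, -6]
R6 ← R6 − R1: [0, -7, -2, -7]
R3 ← R3 + (52/9)·R2: [0, 0, 80/3, -88/9]
R4 ← R4 + (11/3)·R2: [0, 0, 16, -20/3]
R5 ← R5 + (4/3)·R2: [0, 0, 8, -10/3]
R6 ← R6 + (7/3)·R2: [0, 0, 12, -7/3]
R4 ← R4 − (3/5)·R3: [0, 0, 0, -4/5]
R5 ← R5 − (3/10)·R3: [0, 0, 0, -2/5]
R6 ← R6 − (9/20)·R3: [0, 0, 0, 31/15]
R5 ← R5 − (1/2)·R4: [0, 0, 0, 0]
R6 ← R6 + (31/12)·R4: [0, 0, 0, 0]
4 nonzero rows, so rank(M) = 4.
M has 4 columns; by rank–nullity, nullity = 4 − 4 = 0.

0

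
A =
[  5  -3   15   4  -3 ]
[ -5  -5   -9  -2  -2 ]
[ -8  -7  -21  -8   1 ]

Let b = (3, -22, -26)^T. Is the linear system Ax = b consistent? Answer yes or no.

Row reduce the augmented matrix [A | b].
R2 ← R2 + R1: [0, -8, 6, 2, -5, -19]
R3 ← R3 + (8/5)·R1: [0, -59/5, 3, -8/5, -19/5, -106/5]
R3 ← R3 − (59/40)·R2: [0, 0, -117/20, -91/20, 143/40, 273/40]
The echelon form has 3 nonzero rows, and every pivot lies in the first 5 columns, so rank(A) = rank([A|b]) = 3.
The system is consistent.

yes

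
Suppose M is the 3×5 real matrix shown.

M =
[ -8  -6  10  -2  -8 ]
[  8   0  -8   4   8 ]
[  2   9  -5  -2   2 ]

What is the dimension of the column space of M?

Row reduce to echelon form.
R2 ← R2 + R1: [0, -6, 2, 2, 0]
R3 ← R3 + (1/4)·R1: [0, 15/2, -5/2, -5/2, 0]
R3 ← R3 + (5/4)·R2: [0, 0, 0, 0, 0]
Echelon form has 2 nonzero rows, so rank(M) = 2.
The column space has dimension equal to the rank: 2.

2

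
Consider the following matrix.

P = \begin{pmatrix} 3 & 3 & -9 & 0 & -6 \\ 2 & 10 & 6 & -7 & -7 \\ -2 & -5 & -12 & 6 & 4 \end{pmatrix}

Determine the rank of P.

3

Row reduce to echelon form.
R2 ← R2 − (2/3)·R1: [0, 8, 12, -7, -3]
R3 ← R3 + (2/3)·R1: [0, -3, -18, 6, 0]
R3 ← R3 + (3/8)·R2: [0, 0, -27/2, 27/8, -9/8]
Echelon form has 3 nonzero rows, so rank(P) = 3.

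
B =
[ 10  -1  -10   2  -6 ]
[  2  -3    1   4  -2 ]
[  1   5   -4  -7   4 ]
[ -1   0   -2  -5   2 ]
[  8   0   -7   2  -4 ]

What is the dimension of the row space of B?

4

Row reduce to echelon form.
R2 ← R2 − (1/5)·R1: [0, -14/5, 3, 18/5, -4/5]
R3 ← R3 − (1/10)·R1: [0, 51/10, -3, -36/5, 23/5]
R4 ← R4 + (1/10)·R1: [0, -1/10, -3, -24/5, 7/5]
R5 ← R5 − (4/5)·R1: [0, 4/5, 1, 2/5, 4/5]
R3 ← R3 + (51/28)·R2: [0, 0, 69/28, -9/14, 22/7]
R4 ← R4 − (1/28)·R2: [0, 0, -87/28, -69/14, 10/7]
R5 ← R5 + (2/7)·R2: [0, 0, 13/7, 10/7, 4/7]
R4 ← R4 + (29/23)·R3: [0, 0, 0, -132/23, 124/23]
R5 ← R5 − (52/69)·R3: [0, 0, 0, 44/23, -124/69]
R5 ← R5 + (1/3)·R4: [0, 0, 0, 0, 0]
Echelon form has 4 nonzero rows, so rank(B) = 4.
The row space has dimension equal to the rank: 4.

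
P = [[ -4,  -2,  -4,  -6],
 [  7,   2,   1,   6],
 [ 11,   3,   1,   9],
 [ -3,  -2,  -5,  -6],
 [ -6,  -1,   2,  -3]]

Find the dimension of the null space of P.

2

Row reduce to echelon form.
R2 ← R2 + (7/4)·R1: [0, -3/2, -6, -9/2]
R3 ← R3 + (11/4)·R1: [0, -5/2, -10, -15/2]
R4 ← R4 − (3/4)·R1: [0, -1/2, -2, -3/2]
R5 ← R5 − (3/2)·R1: [0, 2, 8, 6]
R3 ← R3 − (5/3)·R2: [0, 0, 0, 0]
R4 ← R4 − (1/3)·R2: [0, 0, 0, 0]
R5 ← R5 + (4/3)·R2: [0, 0, 0, 0]
2 nonzero rows, so rank(P) = 2.
P has 4 columns; by rank–nullity, nullity = 4 − 2 = 2.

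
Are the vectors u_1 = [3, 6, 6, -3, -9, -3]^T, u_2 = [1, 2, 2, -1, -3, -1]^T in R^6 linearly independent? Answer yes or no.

no

Form the matrix with these vectors as rows and row reduce.
R2 ← R2 − (1/3)·R1: [0, 0, 0, 0, 0, 0]
1 nonzero row, so the 2 vectors span a space of dimension 1.
Since 1 < 2, the vectors are linearly dependent.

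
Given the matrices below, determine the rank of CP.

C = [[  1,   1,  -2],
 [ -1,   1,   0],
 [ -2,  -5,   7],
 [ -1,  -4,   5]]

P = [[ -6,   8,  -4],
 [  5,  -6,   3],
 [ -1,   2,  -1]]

2

First compute CP:
[[  1,  -2,   1],
 [ 11, -14,   7],
 [-20,  28, -14],
 [-19,  26, -13]]
Now row reduce the product.
R2 ← R2 − (11)·R1: [0, 8, -4]
R3 ← R3 + (20)·R1: [0, -12, 6]
R4 ← R4 + (19)·R1: [0, -12, 6]
R3 ← R3 + (3/2)·R2: [0, 0, 0]
R4 ← R4 + (3/2)·R2: [0, 0, 0]
2 nonzero rows, so rank(CP) = 2.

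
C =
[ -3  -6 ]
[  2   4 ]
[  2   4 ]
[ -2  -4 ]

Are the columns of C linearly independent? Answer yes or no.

no

Row reduce C to echelon form.
R2 ← R2 + (2/3)·R1: [0, 0]
R3 ← R3 + (2/3)·R1: [0, 0]
R4 ← R4 − (2/3)·R1: [0, 0]
1 pivot among 2 columns.
Only 1 < 2 pivot columns, so the columns are linearly dependent.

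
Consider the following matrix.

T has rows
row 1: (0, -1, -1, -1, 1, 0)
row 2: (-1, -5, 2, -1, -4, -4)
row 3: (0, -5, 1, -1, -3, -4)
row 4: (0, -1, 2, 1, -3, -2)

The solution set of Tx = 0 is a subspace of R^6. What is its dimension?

Row reduce to echelon form.
Swap R1 ↔ R2
R3 ← R3 − (5)·R2: [0, 0, 6, 4, -8, -4]
R4 ← R4 − R2: [0, 0, 3, 2, -4, -2]
R4 ← R4 − (1/2)·R3: [0, 0, 0, 0, 0, 0]
3 nonzero rows, so rank(T) = 3.
T has 6 columns; by rank–nullity, nullity = 6 − 3 = 3.

3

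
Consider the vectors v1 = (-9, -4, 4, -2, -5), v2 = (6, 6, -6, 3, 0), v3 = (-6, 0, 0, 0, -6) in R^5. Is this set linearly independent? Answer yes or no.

Form the matrix with these vectors as rows and row reduce.
R2 ← R2 + (2/3)·R1: [0, 10/3, -10/3, 5/3, -10/3]
R3 ← R3 − (2/3)·R1: [0, 8/3, -8/3, 4/3, -8/3]
R3 ← R3 − (4/5)·R2: [0, 0, 0, 0, 0]
2 nonzero rows, so the 3 vectors span a space of dimension 2.
Since 2 < 3, the vectors are linearly dependent.

no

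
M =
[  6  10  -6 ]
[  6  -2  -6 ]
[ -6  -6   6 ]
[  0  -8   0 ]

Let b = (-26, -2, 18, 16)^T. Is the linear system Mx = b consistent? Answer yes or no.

yes

Row reduce the augmented matrix [M | b].
R2 ← R2 − R1: [0, -12, 0, 24]
R3 ← R3 + R1: [0, 4, 0, -8]
R3 ← R3 + (1/3)·R2: [0, 0, 0, 0]
R4 ← R4 − (2/3)·R2: [0, 0, 0, 0]
The echelon form has 2 nonzero rows, and every pivot lies in the first 3 columns, so rank(M) = rank([M|b]) = 2.
The system is consistent.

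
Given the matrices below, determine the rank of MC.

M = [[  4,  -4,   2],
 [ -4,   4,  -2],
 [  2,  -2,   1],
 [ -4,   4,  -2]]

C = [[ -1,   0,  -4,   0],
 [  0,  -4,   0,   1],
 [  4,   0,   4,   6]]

1

First compute MC:
[[  4,  16,  -8,   8],
 [ -4, -16,   8,  -8],
 [  2,   8,  -4,   4],
 [ -4, -16,   8,  -8]]
Now row reduce the product.
R2 ← R2 + R1: [0, 0, 0, 0]
R3 ← R3 − (1/2)·R1: [0, 0, 0, 0]
R4 ← R4 + R1: [0, 0, 0, 0]
1 nonzero row, so rank(MC) = 1.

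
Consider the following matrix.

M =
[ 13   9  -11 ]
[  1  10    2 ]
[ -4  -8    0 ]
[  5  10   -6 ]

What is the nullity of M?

Row reduce to echelon form.
R2 ← R2 − (1/13)·R1: [0, 121/13, 37/13]
R3 ← R3 + (4/13)·R1: [0, -68/13, -44/13]
R4 ← R4 − (5/13)·R1: [0, 85/13, -23/13]
R3 ← R3 + (68/121)·R2: [0, 0, -216/121]
R4 ← R4 − (85/121)·R2: [0, 0, -456/121]
R4 ← R4 − (19/9)·R3: [0, 0, 0]
3 nonzero rows, so rank(M) = 3.
M has 3 columns; by rank–nullity, nullity = 3 − 3 = 0.

0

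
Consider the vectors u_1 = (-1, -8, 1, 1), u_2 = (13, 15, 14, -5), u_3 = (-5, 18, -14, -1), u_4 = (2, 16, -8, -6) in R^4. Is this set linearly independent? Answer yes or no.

yes

Form the matrix with these vectors as rows and row reduce.
R2 ← R2 + (13)·R1: [0, -89, 27, 8]
R3 ← R3 − (5)·R1: [0, 58, -19, -6]
R4 ← R4 + (2)·R1: [0, 0, -6, -4]
R3 ← R3 + (58/89)·R2: [0, 0, -125/89, -70/89]
R4 ← R4 − (534/125)·R3: [0, 0, 0, -16/25]
4 nonzero rows, so the 4 vectors span a space of dimension 4.
Since 4 = 4, the vectors are linearly independent.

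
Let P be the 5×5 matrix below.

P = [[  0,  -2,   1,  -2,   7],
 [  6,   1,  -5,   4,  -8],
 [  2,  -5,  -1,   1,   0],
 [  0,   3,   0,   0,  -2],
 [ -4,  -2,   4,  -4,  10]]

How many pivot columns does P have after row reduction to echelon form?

Row reduce to echelon form.
Swap R1 ↔ R2
R3 ← R3 − (1/3)·R1: [0, -16/3, 2/3, -1/3, 8/3]
R5 ← R5 + (2/3)·R1: [0, -4/3, 2/3, -4/3, 14/3]
R3 ← R3 − (8/3)·R2: [0, 0, -2, 5, -16]
R4 ← R4 + (3/2)·R2: [0, 0, 3/2, -3, 17/2]
R5 ← R5 − (2/3)·R2: [0, 0, 0, 0, 0]
R4 ← R4 + (3/4)·R3: [0, 0, 0, 3/4, -7/2]
Echelon form has 4 nonzero rows, so rank(P) = 4.
Each nonzero row contributes one pivot column: 4 pivot columns.

4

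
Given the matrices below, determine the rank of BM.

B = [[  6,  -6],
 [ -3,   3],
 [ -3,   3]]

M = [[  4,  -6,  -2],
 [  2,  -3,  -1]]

1

First compute BM:
[[ 12, -18,  -6],
 [ -6,   9,   3],
 [ -6,   9,   3]]
Now row reduce the product.
R2 ← R2 + (1/2)·R1: [0, 0, 0]
R3 ← R3 + (1/2)·R1: [0, 0, 0]
1 nonzero row, so rank(BM) = 1.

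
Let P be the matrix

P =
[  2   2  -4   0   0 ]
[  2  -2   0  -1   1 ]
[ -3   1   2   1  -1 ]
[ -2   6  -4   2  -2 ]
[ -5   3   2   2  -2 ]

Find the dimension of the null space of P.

Row reduce to echelon form.
R2 ← R2 − R1: [0, -4, 4, -1, 1]
R3 ← R3 + (3/2)·R1: [0, 4, -4, 1, -1]
R4 ← R4 + R1: [0, 8, -8, 2, -2]
R5 ← R5 + (5/2)·R1: [0, 8, -8, 2, -2]
R3 ← R3 + R2: [0, 0, 0, 0, 0]
R4 ← R4 + (2)·R2: [0, 0, 0, 0, 0]
R5 ← R5 + (2)·R2: [0, 0, 0, 0, 0]
2 nonzero rows, so rank(P) = 2.
P has 5 columns; by rank–nullity, nullity = 5 − 2 = 3.

3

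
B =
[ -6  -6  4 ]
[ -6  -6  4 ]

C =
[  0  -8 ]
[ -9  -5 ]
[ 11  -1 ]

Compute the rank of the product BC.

1

First compute BC:
[[ 98,  74],
 [ 98,  74]]
Now row reduce the product.
R2 ← R2 − R1: [0, 0]
1 nonzero row, so rank(BC) = 1.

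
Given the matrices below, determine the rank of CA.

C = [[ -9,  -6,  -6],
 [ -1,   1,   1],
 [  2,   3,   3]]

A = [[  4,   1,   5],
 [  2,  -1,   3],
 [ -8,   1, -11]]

2

First compute CA:
[[  0,  -9,   3],
 [-10,  -1, -13],
 [-10,   2, -14]]
Now row reduce the product.
Swap R1 ↔ R2
R3 ← R3 − R1: [0, 3, -1]
R3 ← R3 + (1/3)·R2: [0, 0, 0]
2 nonzero rows, so rank(CA) = 2.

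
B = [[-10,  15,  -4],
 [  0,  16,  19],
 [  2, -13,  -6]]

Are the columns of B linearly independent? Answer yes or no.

Row reduce B to echelon form.
R3 ← R3 + (1/5)·R1: [0, -10, -34/5]
R3 ← R3 + (5/8)·R2: [0, 0, 203/40]
3 pivots among 3 columns.
Every column is a pivot column, so the columns are linearly independent.

yes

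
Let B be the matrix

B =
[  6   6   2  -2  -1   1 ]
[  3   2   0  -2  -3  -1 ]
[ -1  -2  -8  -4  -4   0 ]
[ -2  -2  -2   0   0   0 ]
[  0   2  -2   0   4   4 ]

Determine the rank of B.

Row reduce to echelon form.
R2 ← R2 − (1/2)·R1: [0, -1, -1, -1, -5/2, -3/2]
R3 ← R3 + (1/6)·R1: [0, -1, -23/3, -13/3, -25/6, 1/6]
R4 ← R4 + (1/3)·R1: [0, 0, -4/3, -2/3, -1/3, 1/3]
R3 ← R3 − R2: [0, 0, -20/3, -10/3, -5/3, 5/3]
R5 ← R5 + (2)·R2: [0, 0, -4, -2, -1, 1]
R4 ← R4 − (1/5)·R3: [0, 0, 0, 0, 0, 0]
R5 ← R5 − (3/5)·R3: [0, 0, 0, 0, 0, 0]
Echelon form has 3 nonzero rows, so rank(B) = 3.

3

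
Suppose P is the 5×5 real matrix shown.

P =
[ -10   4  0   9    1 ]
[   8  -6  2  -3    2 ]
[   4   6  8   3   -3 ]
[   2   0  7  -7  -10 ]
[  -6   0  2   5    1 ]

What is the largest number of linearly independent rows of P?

Row reduce to echelon form.
R2 ← R2 + (4/5)·R1: [0, -14/5, 2, 21/5, 14/5]
R3 ← R3 + (2/5)·R1: [0, 38/5, 8, 33/5, -13/5]
R4 ← R4 + (1/5)·R1: [0, 4/5, 7, -26/5, -49/5]
R5 ← R5 − (3/5)·R1: [0, -12/5, 2, -2/5, 2/5]
R3 ← R3 + (19/7)·R2: [0, 0, 94/7, 18, 5]
R4 ← R4 + (2/7)·R2: [0, 0, 53/7, -4, -9]
R5 ← R5 − (6/7)·R2: [0, 0, 2/7, -4, -2]
R4 ← R4 − (53/94)·R3: [0, 0, 0, -665/47, -1111/94]
R5 ← R5 − (1/47)·R3: [0, 0, 0, -206/47, -99/47]
R5 ← R5 − (206/665)·R4: [0, 0, 0, 0, 1034/665]
Echelon form has 5 nonzero rows, so rank(P) = 5.
The rank gives the maximum number of linearly independent rows: 5.

5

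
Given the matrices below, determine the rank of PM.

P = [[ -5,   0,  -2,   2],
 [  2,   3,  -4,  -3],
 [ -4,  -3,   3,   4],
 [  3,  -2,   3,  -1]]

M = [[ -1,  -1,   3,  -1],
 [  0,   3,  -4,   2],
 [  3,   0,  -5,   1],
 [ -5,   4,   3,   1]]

2

First compute PM:
[[-11,  13,   1,   5],
 [  1,  -5,   5,  -3],
 [ -7,  11,  -3,   5],
 [ 11, -13,  -1,  -5]]
Now row reduce the product.
R2 ← R2 + (1/11)·R1: [0, -42/11, 56/11, -28/11]
R3 ← R3 − (7/11)·R1: [0, 30/11, -40/11, 20/11]
R4 ← R4 + R1: [0, 0, 0, 0]
R3 ← R3 + (5/7)·R2: [0, 0, 0, 0]
2 nonzero rows, so rank(PM) = 2.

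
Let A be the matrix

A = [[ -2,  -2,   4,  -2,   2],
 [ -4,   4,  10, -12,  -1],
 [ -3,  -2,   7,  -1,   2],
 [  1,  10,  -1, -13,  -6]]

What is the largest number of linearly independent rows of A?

Row reduce to echelon form.
R2 ← R2 − (2)·R1: [0, 8, 2, -8, -5]
R3 ← R3 − (3/2)·R1: [0, 1, 1, 2, -1]
R4 ← R4 + (1/2)·R1: [0, 9, 1, -14, -5]
R3 ← R3 − (1/8)·R2: [0, 0, 3/4, 3, -3/8]
R4 ← R4 − (9/8)·R2: [0, 0, -5/4, -5, 5/8]
R4 ← R4 + (5/3)·R3: [0, 0, 0, 0, 0]
Echelon form has 3 nonzero rows, so rank(A) = 3.
The rank gives the maximum number of linearly independent rows: 3.

3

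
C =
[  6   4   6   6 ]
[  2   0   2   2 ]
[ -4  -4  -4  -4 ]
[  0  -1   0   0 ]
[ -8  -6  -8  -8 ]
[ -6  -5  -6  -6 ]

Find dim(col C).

Row reduce to echelon form.
R2 ← R2 − (1/3)·R1: [0, -4/3, 0, 0]
R3 ← R3 + (2/3)·R1: [0, -4/3, 0, 0]
R5 ← R5 + (4/3)·R1: [0, -2/3, 0, 0]
R6 ← R6 + R1: [0, -1, 0, 0]
R3 ← R3 − R2: [0, 0, 0, 0]
R4 ← R4 − (3/4)·R2: [0, 0, 0, 0]
R5 ← R5 − (1/2)·R2: [0, 0, 0, 0]
R6 ← R6 − (3/4)·R2: [0, 0, 0, 0]
Echelon form has 2 nonzero rows, so rank(C) = 2.
The column space has dimension equal to the rank: 2.

2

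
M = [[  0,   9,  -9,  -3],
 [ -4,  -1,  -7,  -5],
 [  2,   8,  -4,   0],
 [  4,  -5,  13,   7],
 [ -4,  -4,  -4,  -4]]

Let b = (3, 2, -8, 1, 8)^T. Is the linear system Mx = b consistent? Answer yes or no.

no

Row reduce the augmented matrix [M | b].
Swap R1 ↔ R2
R3 ← R3 + (1/2)·R1: [0, 15/2, -15/2, -5/2, -7]
R4 ← R4 + R1: [0, -6, 6, 2, 3]
R5 ← R5 − R1: [0, -3, 3, 1, 6]
R3 ← R3 − (5/6)·R2: [0, 0, 0, 0, -19/2]
R4 ← R4 + (2/3)·R2: [0, 0, 0, 0, 5]
R5 ← R5 + (1/3)·R2: [0, 0, 0, 0, 7]
R4 ← R4 + (10/19)·R3: [0, 0, 0, 0, 0]
R5 ← R5 + (14/19)·R3: [0, 0, 0, 0, 0]
The echelon form has 3 nonzero rows; the last pivot sits in the augmented column, so rank(M) = 2 but rank([M|b]) = 3.
Since the ranks differ, the system is inconsistent.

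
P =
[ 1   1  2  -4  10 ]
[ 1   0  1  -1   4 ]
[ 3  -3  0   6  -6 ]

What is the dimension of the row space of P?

Row reduce to echelon form.
R2 ← R2 − R1: [0, -1, -1, 3, -6]
R3 ← R3 − (3)·R1: [0, -6, -6, 18, -36]
R3 ← R3 − (6)·R2: [0, 0, 0, 0, 0]
Echelon form has 2 nonzero rows, so rank(P) = 2.
The row space has dimension equal to the rank: 2.

2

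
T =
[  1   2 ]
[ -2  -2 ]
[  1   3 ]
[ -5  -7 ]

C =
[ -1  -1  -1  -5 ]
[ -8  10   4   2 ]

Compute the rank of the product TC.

2

First compute TC:
[[-17,  19,   7,  -1],
 [ 18, -18,  -6,   6],
 [-25,  29,  11,   1],
 [ 61, -65, -23,  11]]
Now row reduce the product.
R2 ← R2 + (18/17)·R1: [0, 36/17, 24/17, 84/17]
R3 ← R3 − (25/17)·R1: [0, 18/17, 12/17, 42/17]
R4 ← R4 + (61/17)·R1: [0, 54/17, 36/17, 126/17]
R3 ← R3 − (1/2)·R2: [0, 0, 0, 0]
R4 ← R4 − (3/2)·R2: [0, 0, 0, 0]
2 nonzero rows, so rank(TC) = 2.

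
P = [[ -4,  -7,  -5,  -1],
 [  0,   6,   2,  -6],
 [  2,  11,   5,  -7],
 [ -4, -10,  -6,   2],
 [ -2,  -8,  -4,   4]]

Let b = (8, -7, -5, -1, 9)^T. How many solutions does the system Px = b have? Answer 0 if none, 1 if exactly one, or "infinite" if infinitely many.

Row reduce the augmented matrix [P | b].
R3 ← R3 + (1/2)·R1: [0, 15/2, 5/2, -15/2, -1]
R4 ← R4 − R1: [0, -3, -1, 3, -9]
R5 ← R5 − (1/2)·R1: [0, -9/2, -3/2, 9/2, 5]
R3 ← R3 − (5/4)·R2: [0, 0, 0, 0, 31/4]
R4 ← R4 + (1/2)·R2: [0, 0, 0, 0, -25/2]
R5 ← R5 + (3/4)·R2: [0, 0, 0, 0, -1/4]
R4 ← R4 + (50/31)·R3: [0, 0, 0, 0, 0]
R5 ← R5 + (1/31)·R3: [0, 0, 0, 0, 0]
The echelon form has 3 nonzero rows; the last pivot sits in the augmented column, so rank(P) = 2 but rank([P|b]) = 3.
Since the ranks differ, the system is inconsistent.
It has no solutions.

0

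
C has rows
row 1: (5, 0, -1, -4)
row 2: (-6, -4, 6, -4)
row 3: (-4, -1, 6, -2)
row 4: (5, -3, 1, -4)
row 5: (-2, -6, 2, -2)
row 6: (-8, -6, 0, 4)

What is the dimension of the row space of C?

Row reduce to echelon form.
R2 ← R2 + (6/5)·R1: [0, -4, 24/5, -44/5]
R3 ← R3 + (4/5)·R1: [0, -1, 26/5, -26/5]
R4 ← R4 − R1: [0, -3, 2, 0]
R5 ← R5 + (2/5)·R1: [0, -6, 8/5, -18/5]
R6 ← R6 + (8/5)·R1: [0, -6, -8/5, -12/5]
R3 ← R3 − (1/4)·R2: [0, 0, 4, -3]
R4 ← R4 − (3/4)·R2: [0, 0, -8/5, 33/5]
R5 ← R5 − (3/2)·R2: [0, 0, -28/5, 48/5]
R6 ← R6 − (3/2)·R2: [0, 0, -44/5, 54/5]
R4 ← R4 + (2/5)·R3: [0, 0, 0, 27/5]
R5 ← R5 + (7/5)·R3: [0, 0, 0, 27/5]
R6 ← R6 + (11/5)·R3: [0, 0, 0, 21/5]
R5 ← R5 − R4: [0, 0, 0, 0]
R6 ← R6 − (7/9)·R4: [0, 0, 0, 0]
Echelon form has 4 nonzero rows, so rank(C) = 4.
The row space has dimension equal to the rank: 4.

4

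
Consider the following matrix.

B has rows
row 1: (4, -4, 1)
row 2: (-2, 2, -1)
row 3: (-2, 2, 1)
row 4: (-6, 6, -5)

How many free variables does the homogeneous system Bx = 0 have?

1

Row reduce to echelon form.
R2 ← R2 + (1/2)·R1: [0, 0, -1/2]
R3 ← R3 + (1/2)·R1: [0, 0, 3/2]
R4 ← R4 + (3/2)·R1: [0, 0, -7/2]
R3 ← R3 + (3)·R2: [0, 0, 0]
R4 ← R4 − (7)·R2: [0, 0, 0]
2 nonzero rows, so rank(B) = 2.
B has 3 columns; by rank–nullity, nullity = 3 − 2 = 1.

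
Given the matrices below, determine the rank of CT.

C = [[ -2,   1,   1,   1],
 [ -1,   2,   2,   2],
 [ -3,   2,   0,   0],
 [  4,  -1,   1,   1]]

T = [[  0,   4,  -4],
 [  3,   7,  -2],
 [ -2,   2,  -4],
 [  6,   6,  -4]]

First compute CT:
[[  7,   7,  -2],
 [ 14,  26, -16],
 [  6,   2,   8],
 [  1,  17, -22]]
Now row reduce the product.
R2 ← R2 − (2)·R1: [0, 12, -12]
R3 ← R3 − (6/7)·R1: [0, -4, 68/7]
R4 ← R4 − (1/7)·R1: [0, 16, -152/7]
R3 ← R3 + (1/3)·R2: [0, 0, 40/7]
R4 ← R4 − (4/3)·R2: [0, 0, -40/7]
R4 ← R4 + R3: [0, 0, 0]
3 nonzero rows, so rank(CT) = 3.

3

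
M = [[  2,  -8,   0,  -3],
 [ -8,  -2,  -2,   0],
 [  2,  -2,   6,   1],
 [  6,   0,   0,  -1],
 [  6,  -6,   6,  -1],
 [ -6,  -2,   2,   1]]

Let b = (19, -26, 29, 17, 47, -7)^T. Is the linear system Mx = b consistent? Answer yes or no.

Row reduce the augmented matrix [M | b].
R2 ← R2 + (4)·R1: [0, -34, -2, -12, 50]
R3 ← R3 − R1: [0, 6, 6, 4, 10]
R4 ← R4 − (3)·R1: [0, 24, 0, 8, -40]
R5 ← R5 − (3)·R1: [0, 18, 6, 8, -10]
R6 ← R6 + (3)·R1: [0, -26, 2, -8, 50]
R3 ← R3 + (3/17)·R2: [0, 0, 96/17, 32/17, 320/17]
R4 ← R4 + (12/17)·R2: [0, 0, -24/17, -8/17, -80/17]
R5 ← R5 + (9/17)·R2: [0, 0, 84/17, 28/17, 280/17]
R6 ← R6 − (13/17)·R2: [0, 0, 60/17, 20/17, 200/17]
R4 ← R4 + (1/4)·R3: [0, 0, 0, 0, 0]
R5 ← R5 − (7/8)·R3: [0, 0, 0, 0, 0]
R6 ← R6 − (5/8)·R3: [0, 0, 0, 0, 0]
The echelon form has 3 nonzero rows, and every pivot lies in the first 4 columns, so rank(M) = rank([M|b]) = 3.
The system is consistent.

yes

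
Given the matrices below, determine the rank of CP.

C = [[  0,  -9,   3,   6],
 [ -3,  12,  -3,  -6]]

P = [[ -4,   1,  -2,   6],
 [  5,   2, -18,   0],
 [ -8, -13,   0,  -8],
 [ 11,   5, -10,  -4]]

First compute CP:
[[ -3, -27, 102, -48],
 [ 30,  30, -150,  30]]
Now row reduce the product.
R2 ← R2 + (10)·R1: [0, -240, 870, -450]
2 nonzero rows, so rank(CP) = 2.

2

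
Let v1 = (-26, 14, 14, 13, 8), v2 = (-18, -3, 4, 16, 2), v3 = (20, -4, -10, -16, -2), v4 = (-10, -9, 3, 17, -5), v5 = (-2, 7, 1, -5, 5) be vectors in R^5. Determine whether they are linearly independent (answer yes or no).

no

Form the matrix with these vectors as rows and row reduce.
R2 ← R2 − (9/13)·R1: [0, -165/13, -74/13, 7, -46/13]
R3 ← R3 + (10/13)·R1: [0, 88/13, 10/13, -6, 54/13]
R4 ← R4 − (5/13)·R1: [0, -187/13, -31/13, 12, -105/13]
R5 ← R5 − (1/13)·R1: [0, 77/13, -1/13, -6, 57/13]
R3 ← R3 + (8/15)·R2: [0, 0, -34/15, -34/15, 34/15]
R4 ← R4 − (17/15)·R2: [0, 0, 61/15, 61/15, -61/15]
R5 ← R5 + (7/15)·R2: [0, 0, -41/15, -41/15, 41/15]
R4 ← R4 + (61/34)·R3: [0, 0, 0, 0, 0]
R5 ← R5 − (41/34)·R3: [0, 0, 0, 0, 0]
3 nonzero rows, so the 5 vectors span a space of dimension 3.
Since 3 < 5, the vectors are linearly dependent.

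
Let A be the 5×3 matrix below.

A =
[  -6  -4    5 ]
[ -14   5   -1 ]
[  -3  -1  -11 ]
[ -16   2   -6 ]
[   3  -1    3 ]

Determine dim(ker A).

0

Row reduce to echelon form.
R2 ← R2 − (7/3)·R1: [0, 43/3, -38/3]
R3 ← R3 − (1/2)·R1: [0, 1, -27/2]
R4 ← R4 − (8/3)·R1: [0, 38/3, -58/3]
R5 ← R5 + (1/2)·R1: [0, -3, 11/2]
R3 ← R3 − (3/43)·R2: [0, 0, -1085/86]
R4 ← R4 − (38/43)·R2: [0, 0, -350/43]
R5 ← R5 + (9/43)·R2: [0, 0, 245/86]
R4 ← R4 − (20/31)·R3: [0, 0, 0]
R5 ← R5 + (7/31)·R3: [0, 0, 0]
3 nonzero rows, so rank(A) = 3.
A has 3 columns; by rank–nullity, nullity = 3 − 3 = 0.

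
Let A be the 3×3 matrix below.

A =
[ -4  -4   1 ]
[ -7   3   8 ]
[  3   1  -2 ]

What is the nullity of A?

Row reduce to echelon form.
R2 ← R2 − (7/4)·R1: [0, 10, 25/4]
R3 ← R3 + (3/4)·R1: [0, -2, -5/4]
R3 ← R3 + (1/5)·R2: [0, 0, 0]
2 nonzero rows, so rank(A) = 2.
A has 3 columns; by rank–nullity, nullity = 3 − 2 = 1.

1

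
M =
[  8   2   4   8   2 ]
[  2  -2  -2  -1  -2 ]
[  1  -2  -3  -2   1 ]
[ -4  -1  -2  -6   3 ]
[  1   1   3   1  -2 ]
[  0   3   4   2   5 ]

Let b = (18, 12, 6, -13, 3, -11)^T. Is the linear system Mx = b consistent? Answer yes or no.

yes

Row reduce the augmented matrix [M | b].
R2 ← R2 − (1/4)·R1: [0, -5/2, -3, -3, -5/2, 15/2]
R3 ← R3 − (1/8)·R1: [0, -9/4, -7/2, -3, 3/4, 15/4]
R4 ← R4 + (1/2)·R1: [0, 0, 0, -2, 4, -4]
R5 ← R5 − (1/8)·R1: [0, 3/4, 5/2, 0, -9/4, 3/4]
R3 ← R3 − (9/10)·R2: [0, 0, -4/5, -3/10, 3, -3]
R5 ← R5 + (3/10)·R2: [0, 0, 8/5, -9/10, -3, 3]
R6 ← R6 + (6/5)·R2: [0, 0, 2/5, -8/5, 2, -2]
R5 ← R5 + (2)·R3: [0, 0, 0, -3/2, 3, -3]
R6 ← R6 + (1/2)·R3: [0, 0, 0, -7/4, 7/2, -7/2]
R5 ← R5 − (3/4)·R4: [0, 0, 0, 0, 0, 0]
R6 ← R6 − (7/8)·R4: [0, 0, 0, 0, 0, 0]
The echelon form has 4 nonzero rows, and every pivot lies in the first 5 columns, so rank(M) = rank([M|b]) = 4.
The system is consistent.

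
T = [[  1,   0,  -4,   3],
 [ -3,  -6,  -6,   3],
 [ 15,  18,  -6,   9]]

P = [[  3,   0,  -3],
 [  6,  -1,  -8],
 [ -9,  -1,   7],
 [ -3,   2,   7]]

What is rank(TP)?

2

First compute TP:
[[ 30,  10, -10],
 [  0,  18,  36],
 [180,   6, -168]]
Now row reduce the product.
R3 ← R3 − (6)·R1: [0, -54, -108]
R3 ← R3 + (3)·R2: [0, 0, 0]
2 nonzero rows, so rank(TP) = 2.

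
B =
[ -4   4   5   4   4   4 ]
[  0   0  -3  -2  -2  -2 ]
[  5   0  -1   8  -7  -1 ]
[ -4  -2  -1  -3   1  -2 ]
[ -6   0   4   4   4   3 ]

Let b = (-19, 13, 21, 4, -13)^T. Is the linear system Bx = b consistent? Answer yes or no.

Row reduce the augmented matrix [B | b].
R3 ← R3 + (5/4)·R1: [0, 5, 21/4, 13, -2, 4, -11/4]
R4 ← R4 − R1: [0, -6, -6, -7, -3, -6, 23]
R5 ← R5 − (3/2)·R1: [0, -6, -7/2, -2, -2, -3, 31/2]
Swap R2 ↔ R3
R4 ← R4 + (6/5)·R2: [0, 0, 3/10, 43/5, -27/5, -6/5, 197/10]
R5 ← R5 + (6/5)·R2: [0, 0, 14/5, 68/5, -22/5, 9/5, 61/5]
R4 ← R4 + (1/10)·R3: [0, 0, 0, 42/5, -28/5, -7/5, 21]
R5 ← R5 + (14/15)·R3: [0, 0, 0, 176/15, -94/15, -1/15, 73/3]
R5 ← R5 − (88/63)·R4: [0, 0, 0, 0, 14/9, 17/9, -5]
The echelon form has 5 nonzero rows, and every pivot lies in the first 6 columns, so rank(B) = rank([B|b]) = 5.
The system is consistent.

yes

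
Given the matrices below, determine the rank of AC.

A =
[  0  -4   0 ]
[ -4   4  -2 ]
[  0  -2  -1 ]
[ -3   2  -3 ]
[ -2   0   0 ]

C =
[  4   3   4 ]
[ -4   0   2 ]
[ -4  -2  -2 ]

2

First compute AC:
[[ 16,   0,  -8],
 [-24,  -8,  -4],
 [ 12,   2,  -2],
 [ -8,  -3,  -2],
 [ -8,  -6,  -8]]
Now row reduce the product.
R2 ← R2 + (3/2)·R1: [0, -8, -16]
R3 ← R3 − (3/4)·R1: [0, 2, 4]
R4 ← R4 + (1/2)·R1: [0, -3, -6]
R5 ← R5 + (1/2)·R1: [0, -6, -12]
R3 ← R3 + (1/4)·R2: [0, 0, 0]
R4 ← R4 − (3/8)·R2: [0, 0, 0]
R5 ← R5 − (3/4)·R2: [0, 0, 0]
2 nonzero rows, so rank(AC) = 2.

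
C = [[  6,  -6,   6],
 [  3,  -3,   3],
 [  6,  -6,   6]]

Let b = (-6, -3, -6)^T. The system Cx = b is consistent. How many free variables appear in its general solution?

Row reduce the augmented matrix [C | b].
R2 ← R2 − (1/2)·R1: [0, 0, 0, 0]
R3 ← R3 − R1: [0, 0, 0, 0]
The echelon form has 1 nonzero rows, and every pivot lies in the first 3 columns, so rank(C) = rank([C|b]) = 1.
The system is consistent.
Free variables = (unknowns) − (rank) = 3 − 1 = 2.

2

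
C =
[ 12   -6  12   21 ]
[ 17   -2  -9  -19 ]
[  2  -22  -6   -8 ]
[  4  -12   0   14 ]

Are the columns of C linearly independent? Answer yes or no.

yes

Row reduce C to echelon form.
R2 ← R2 − (17/12)·R1: [0, 13/2, -26, -195/4]
R3 ← R3 − (1/6)·R1: [0, -21, -8, -23/2]
R4 ← R4 − (1/3)·R1: [0, -10, -4, 7]
R3 ← R3 + (42/13)·R2: [0, 0, -92, -169]
R4 ← R4 + (20/13)·R2: [0, 0, -44, -68]
R4 ← R4 − (11/23)·R3: [0, 0, 0, 295/23]
4 pivots among 4 columns.
Every column is a pivot column, so the columns are linearly independent.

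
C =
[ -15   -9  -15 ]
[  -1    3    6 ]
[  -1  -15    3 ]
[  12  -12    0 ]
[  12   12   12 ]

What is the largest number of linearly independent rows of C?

Row reduce to echelon form.
R2 ← R2 − (1/15)·R1: [0, 18/5, 7]
R3 ← R3 − (1/15)·R1: [0, -72/5, 4]
R4 ← R4 + (4/5)·R1: [0, -96/5, -12]
R5 ← R5 + (4/5)·R1: [0, 24/5, 0]
R3 ← R3 + (4)·R2: [0, 0, 32]
R4 ← R4 + (16/3)·R2: [0, 0, 76/3]
R5 ← R5 − (4/3)·R2: [0, 0, -28/3]
R4 ← R4 − (19/24)·R3: [0, 0, 0]
R5 ← R5 + (7/24)·R3: [0, 0, 0]
Echelon form has 3 nonzero rows, so rank(C) = 3.
The rank gives the maximum number of linearly independent rows: 3.

3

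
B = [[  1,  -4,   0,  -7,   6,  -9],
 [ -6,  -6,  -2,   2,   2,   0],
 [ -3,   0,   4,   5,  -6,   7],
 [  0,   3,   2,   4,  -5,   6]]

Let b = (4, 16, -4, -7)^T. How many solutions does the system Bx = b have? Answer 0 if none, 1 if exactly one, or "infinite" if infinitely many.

infinite

Row reduce the augmented matrix [B | b].
R2 ← R2 + (6)·R1: [0, -30, -2, -40, 38, -54, 40]
R3 ← R3 + (3)·R1: [0, -12, 4, -16, 12, -20, 8]
R3 ← R3 − (2/5)·R2: [0, 0, 24/5, 0, -16/5, 8/5, -8]
R4 ← R4 + (1/10)·R2: [0, 0, 9/5, 0, -6/5, 3/5, -3]
R4 ← R4 − (3/8)·R3: [0, 0, 0, 0, 0, 0, 0]
The echelon form has 3 nonzero rows, and every pivot lies in the first 6 columns, so rank(B) = rank([B|b]) = 3.
The system is consistent.
rank = 3 < 6 unknowns, so there are infinitely many solutions.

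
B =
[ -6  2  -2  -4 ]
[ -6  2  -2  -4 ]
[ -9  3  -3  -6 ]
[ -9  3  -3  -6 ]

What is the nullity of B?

Row reduce to echelon form.
R2 ← R2 − R1: [0, 0, 0, 0]
R3 ← R3 − (3/2)·R1: [0, 0, 0, 0]
R4 ← R4 − (3/2)·R1: [0, 0, 0, 0]
1 nonzero row, so rank(B) = 1.
B has 4 columns; by rank–nullity, nullity = 4 − 1 = 3.

3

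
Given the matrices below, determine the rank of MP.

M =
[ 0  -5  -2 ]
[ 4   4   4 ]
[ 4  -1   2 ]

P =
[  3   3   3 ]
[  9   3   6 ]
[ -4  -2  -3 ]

2

First compute MP:
[[-37, -11, -24],
 [ 32,  16,  24],
 [ -5,   5,   0]]
Now row reduce the product.
R2 ← R2 + (32/37)·R1: [0, 240/37, 120/37]
R3 ← R3 − (5/37)·R1: [0, 240/37, 120/37]
R3 ← R3 − R2: [0, 0, 0]
2 nonzero rows, so rank(MP) = 2.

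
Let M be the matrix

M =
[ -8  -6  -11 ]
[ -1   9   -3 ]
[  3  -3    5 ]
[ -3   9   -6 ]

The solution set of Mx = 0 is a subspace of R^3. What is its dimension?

Row reduce to echelon form.
R2 ← R2 − (1/8)·R1: [0, 39/4, -13/8]
R3 ← R3 + (3/8)·R1: [0, -21/4, 7/8]
R4 ← R4 − (3/8)·R1: [0, 45/4, -15/8]
R3 ← R3 + (7/13)·R2: [0, 0, 0]
R4 ← R4 − (15/13)·R2: [0, 0, 0]
2 nonzero rows, so rank(M) = 2.
M has 3 columns; by rank–nullity, nullity = 3 − 2 = 1.

1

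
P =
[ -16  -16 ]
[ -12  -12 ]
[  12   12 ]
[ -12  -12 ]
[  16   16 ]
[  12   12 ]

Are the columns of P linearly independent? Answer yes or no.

Row reduce P to echelon form.
R2 ← R2 − (3/4)·R1: [0, 0]
R3 ← R3 + (3/4)·R1: [0, 0]
R4 ← R4 − (3/4)·R1: [0, 0]
R5 ← R5 + R1: [0, 0]
R6 ← R6 + (3/4)·R1: [0, 0]
1 pivot among 2 columns.
Only 1 < 2 pivot columns, so the columns are linearly dependent.

no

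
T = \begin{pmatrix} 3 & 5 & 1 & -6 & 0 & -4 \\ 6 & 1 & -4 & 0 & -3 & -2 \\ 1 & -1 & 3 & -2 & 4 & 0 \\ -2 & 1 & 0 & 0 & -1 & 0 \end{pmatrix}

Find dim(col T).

Row reduce to echelon form.
R2 ← R2 − (2)·R1: [0, -9, -6, 12, -3, 6]
R3 ← R3 − (1/3)·R1: [0, -8/3, 8/3, 0, 4, 4/3]
R4 ← R4 + (2/3)·R1: [0, 13/3, 2/3, -4, -1, -8/3]
R3 ← R3 − (8/27)·R2: [0, 0, 40/9, -32/9, 44/9, -4/9]
R4 ← R4 + (13/27)·R2: [0, 0, -20/9, 16/9, -22/9, 2/9]
R4 ← R4 + (1/2)·R3: [0, 0, 0, 0, 0, 0]
Echelon form has 3 nonzero rows, so rank(T) = 3.
The column space has dimension equal to the rank: 3.

3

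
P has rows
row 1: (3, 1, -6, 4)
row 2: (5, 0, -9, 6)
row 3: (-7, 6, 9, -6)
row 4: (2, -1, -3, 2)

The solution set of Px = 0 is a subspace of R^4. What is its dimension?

2

Row reduce to echelon form.
R2 ← R2 − (5/3)·R1: [0, -5/3, 1, -2/3]
R3 ← R3 + (7/3)·R1: [0, 25/3, -5, 10/3]
R4 ← R4 − (2/3)·R1: [0, -5/3, 1, -2/3]
R3 ← R3 + (5)·R2: [0, 0, 0, 0]
R4 ← R4 − R2: [0, 0, 0, 0]
2 nonzero rows, so rank(P) = 2.
P has 4 columns; by rank–nullity, nullity = 4 − 2 = 2.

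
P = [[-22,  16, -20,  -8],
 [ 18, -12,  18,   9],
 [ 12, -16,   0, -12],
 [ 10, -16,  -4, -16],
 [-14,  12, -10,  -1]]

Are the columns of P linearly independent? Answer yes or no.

no

Row reduce P to echelon form.
R2 ← R2 + (9/11)·R1: [0, 12/11, 18/11, 27/11]
R3 ← R3 + (6/11)·R1: [0, -80/11, -120/11, -180/11]
R4 ← R4 + (5/11)·R1: [0, -96/11, -144/11, -216/11]
R5 ← R5 − (7/11)·R1: [0, 20/11, 30/11, 45/11]
R3 ← R3 + (20/3)·R2: [0, 0, 0, 0]
R4 ← R4 + (8)·R2: [0, 0, 0, 0]
R5 ← R5 − (5/3)·R2: [0, 0, 0, 0]
2 pivots among 4 columns.
Only 2 < 4 pivot columns, so the columns are linearly dependent.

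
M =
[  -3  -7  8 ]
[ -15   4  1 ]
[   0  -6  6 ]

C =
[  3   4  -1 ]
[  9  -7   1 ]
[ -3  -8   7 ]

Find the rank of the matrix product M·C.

2

First compute MC:
[[-96, -27,  52],
 [-12, -96,  26],
 [-72,  -6,  36]]
Now row reduce the product.
R2 ← R2 − (1/8)·R1: [0, -741/8, 39/2]
R3 ← R3 − (3/4)·R1: [0, 57/4, -3]
R3 ← R3 + (2/13)·R2: [0, 0, 0]
2 nonzero rows, so rank(MC) = 2.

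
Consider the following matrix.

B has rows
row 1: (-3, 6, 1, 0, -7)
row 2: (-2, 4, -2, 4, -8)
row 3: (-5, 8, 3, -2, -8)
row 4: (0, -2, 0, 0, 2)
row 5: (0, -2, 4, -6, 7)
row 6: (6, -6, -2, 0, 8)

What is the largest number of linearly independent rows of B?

Row reduce to echelon form.
R2 ← R2 − (2/3)·R1: [0, 0, -8/3, 4, -10/3]
R3 ← R3 − (5/3)·R1: [0, -2, 4/3, -2, 11/3]
R6 ← R6 + (2)·R1: [0, 6, 0, 0, -6]
Swap R2 ↔ R3
R4 ← R4 − R2: [0, 0, -4/3, 2, -5/3]
R5 ← R5 − R2: [0, 0, 8/3, -4, 10/3]
R6 ← R6 + (3)·R2: [0, 0, 4, -6, 5]
R4 ← R4 − (1/2)·R3: [0, 0, 0, 0, 0]
R5 ← R5 + R3: [0, 0, 0, 0, 0]
R6 ← R6 + (3/2)·R3: [0, 0, 0, 0, 0]
Echelon form has 3 nonzero rows, so rank(B) = 3.
The rank gives the maximum number of linearly independent rows: 3.

3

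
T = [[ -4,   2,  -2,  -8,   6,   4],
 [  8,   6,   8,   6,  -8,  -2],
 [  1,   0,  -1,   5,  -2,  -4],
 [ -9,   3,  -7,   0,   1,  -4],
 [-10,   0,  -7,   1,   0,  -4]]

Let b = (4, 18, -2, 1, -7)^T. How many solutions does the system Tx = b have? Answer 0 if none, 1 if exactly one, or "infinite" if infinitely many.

Row reduce the augmented matrix [T | b].
R2 ← R2 + (2)·R1: [0, 10, 4, -10, 4, 6, 26]
R3 ← R3 + (1/4)·R1: [0, 1/2, -3/2, 3, -1/2, -3, -1]
R4 ← R4 − (9/4)·R1: [0, -3/2, -5/2, 18, -25/2, -13, -8]
R5 ← R5 − (5/2)·R1: [0, -5, -2, 21, -15, -14, -17]
R3 ← R3 − (1/20)·R2: [0, 0, -17/10, 7/2, -7/10, -33/10, -23/10]
R4 ← R4 + (3/20)·R2: [0, 0, -19/10, 33/2, -119/10, -121/10, -41/10]
R5 ← R5 + (1/2)·R2: [0, 0, 0, 16, -13, -11, -4]
R4 ← R4 − (19/17)·R3: [0, 0, 0, 214/17, -189/17, -143/17, -26/17]
R5 ← R5 − (136/107)·R4: [0, 0, 0, 0, 121/107, -33/107, -220/107]
The echelon form has 5 nonzero rows, and every pivot lies in the first 6 columns, so rank(T) = rank([T|b]) = 5.
The system is consistent.
rank = 5 < 6 unknowns, so there are infinitely many solutions.

infinite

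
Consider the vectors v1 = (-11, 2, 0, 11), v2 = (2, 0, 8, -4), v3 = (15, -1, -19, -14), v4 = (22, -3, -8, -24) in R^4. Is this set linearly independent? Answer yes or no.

yes

Form the matrix with these vectors as rows and row reduce.
R2 ← R2 + (2/11)·R1: [0, 4/11, 8, -2]
R3 ← R3 + (15/11)·R1: [0, 19/11, -19, 1]
R4 ← R4 + (2)·R1: [0, 1, -8, -2]
R3 ← R3 − (19/4)·R2: [0, 0, -57, 21/2]
R4 ← R4 − (11/4)·R2: [0, 0, -30, 7/2]
R4 ← R4 − (10/19)·R3: [0, 0, 0, -77/38]
4 nonzero rows, so the 4 vectors span a space of dimension 4.
Since 4 = 4, the vectors are linearly independent.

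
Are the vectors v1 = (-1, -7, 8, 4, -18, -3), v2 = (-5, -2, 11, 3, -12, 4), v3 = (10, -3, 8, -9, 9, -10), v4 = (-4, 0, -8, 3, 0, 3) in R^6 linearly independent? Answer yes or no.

Form the matrix with these vectors as rows and row reduce.
R2 ← R2 − (5)·R1: [0, 33, -29, -17, 78, 19]
R3 ← R3 + (10)·R1: [0, -73, 88, 31, -171, -40]
R4 ← R4 − (4)·R1: [0, 28, -40, -13, 72, 15]
R3 ← R3 + (73/33)·R2: [0, 0, 787/33, -218/33, 17/11, 67/33]
R4 ← R4 − (28/33)·R2: [0, 0, -508/33, 47/33, 64/11, -37/33]
R4 ← R4 + (508/787)·R3: [0, 0, 0, -2235/787, 5364/787, 149/787]
4 nonzero rows, so the 4 vectors span a space of dimension 4.
Since 4 = 4, the vectors are linearly independent.

yes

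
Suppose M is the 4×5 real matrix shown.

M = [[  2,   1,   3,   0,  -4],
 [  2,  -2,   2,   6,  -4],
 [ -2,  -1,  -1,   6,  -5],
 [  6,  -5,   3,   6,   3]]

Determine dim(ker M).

2

Row reduce to echelon form.
R2 ← R2 − R1: [0, -3, -1, 6, 0]
R3 ← R3 + R1: [0, 0, 2, 6, -9]
R4 ← R4 − (3)·R1: [0, -8, -6, 6, 15]
R4 ← R4 − (8/3)·R2: [0, 0, -10/3, -10, 15]
R4 ← R4 + (5/3)·R3: [0, 0, 0, 0, 0]
3 nonzero rows, so rank(M) = 3.
M has 5 columns; by rank–nullity, nullity = 5 − 3 = 2.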